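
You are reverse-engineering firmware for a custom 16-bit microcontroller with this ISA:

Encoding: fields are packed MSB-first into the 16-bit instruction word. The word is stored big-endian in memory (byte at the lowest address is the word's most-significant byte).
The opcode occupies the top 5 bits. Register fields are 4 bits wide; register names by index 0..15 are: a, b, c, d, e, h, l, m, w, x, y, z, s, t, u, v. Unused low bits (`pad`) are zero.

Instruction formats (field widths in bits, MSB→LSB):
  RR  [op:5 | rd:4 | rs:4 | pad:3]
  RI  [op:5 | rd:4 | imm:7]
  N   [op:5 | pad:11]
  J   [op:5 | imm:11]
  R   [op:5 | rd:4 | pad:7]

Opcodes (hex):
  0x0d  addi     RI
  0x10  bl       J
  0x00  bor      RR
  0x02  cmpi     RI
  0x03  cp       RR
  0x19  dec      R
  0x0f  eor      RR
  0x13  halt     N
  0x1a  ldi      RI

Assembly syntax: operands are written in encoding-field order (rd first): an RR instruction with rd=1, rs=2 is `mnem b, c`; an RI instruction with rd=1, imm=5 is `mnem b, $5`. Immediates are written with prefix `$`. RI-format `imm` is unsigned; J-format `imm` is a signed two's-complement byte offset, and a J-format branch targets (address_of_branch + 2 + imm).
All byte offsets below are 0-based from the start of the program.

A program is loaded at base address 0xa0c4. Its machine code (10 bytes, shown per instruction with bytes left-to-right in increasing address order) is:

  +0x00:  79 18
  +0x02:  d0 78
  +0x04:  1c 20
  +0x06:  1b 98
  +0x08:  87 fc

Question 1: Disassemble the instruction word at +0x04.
[04] 1c 20 → 0x1c20
  op=0x1c20>>11=0x3 ⇒ cp (RR)
  rd: (w>>7)&0xf=0x8 → w
  rs: (w>>3)&0xf=0x4 → e

cp w, e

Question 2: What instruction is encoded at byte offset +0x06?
@+06  big-endian(1b 98) = 0x1b98
  op=0x1b98>>11=0x3 ⇒ cp (RR)
  rd@[10:7]=0x7 ⇒ m
  rs@[6:3]=0x3 ⇒ d

cp m, d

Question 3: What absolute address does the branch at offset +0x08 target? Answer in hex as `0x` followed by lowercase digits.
[08] 87 fc → 0x87fc
  opcode bits[15:11]=0x10: bl/J
  [10:0] imm=2044 (s11→-4) = $-4
  target = base 0xa0c4 + off 0x08 + 2 + imm -4 = 0xa0ca

0xa0ca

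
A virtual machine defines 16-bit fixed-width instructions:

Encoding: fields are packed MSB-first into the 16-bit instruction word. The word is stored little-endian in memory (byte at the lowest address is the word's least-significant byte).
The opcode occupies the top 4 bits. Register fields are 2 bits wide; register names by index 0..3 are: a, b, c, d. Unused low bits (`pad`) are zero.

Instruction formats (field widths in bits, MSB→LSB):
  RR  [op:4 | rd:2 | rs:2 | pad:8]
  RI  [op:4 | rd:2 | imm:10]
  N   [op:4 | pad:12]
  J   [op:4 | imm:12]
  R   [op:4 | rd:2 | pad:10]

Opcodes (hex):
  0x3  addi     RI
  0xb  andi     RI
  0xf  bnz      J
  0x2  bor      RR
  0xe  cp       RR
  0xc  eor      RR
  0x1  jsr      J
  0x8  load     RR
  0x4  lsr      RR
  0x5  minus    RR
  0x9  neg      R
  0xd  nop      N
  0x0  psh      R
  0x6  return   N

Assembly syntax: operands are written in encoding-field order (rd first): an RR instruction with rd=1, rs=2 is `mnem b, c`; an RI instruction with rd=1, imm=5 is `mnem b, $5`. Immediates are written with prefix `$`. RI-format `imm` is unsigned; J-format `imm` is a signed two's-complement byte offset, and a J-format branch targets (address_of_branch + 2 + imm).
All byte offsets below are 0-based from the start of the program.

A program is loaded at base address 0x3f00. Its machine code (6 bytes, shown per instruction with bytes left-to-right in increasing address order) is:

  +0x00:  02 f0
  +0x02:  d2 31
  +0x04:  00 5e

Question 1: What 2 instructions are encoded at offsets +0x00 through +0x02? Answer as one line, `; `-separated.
off 0x00: read 02 f0 as little → 0xf002
  op=0xf002>>12=0xf ⇒ bnz (J)
  [11:0] imm=2 = $2
off 0x02: read d2 31 as little → 0x31d2
  op=0x31d2>>12=0x3 ⇒ addi (RI)
  [11:10] rd=0 = a
  [9:0] imm=466 = $466

bnz $2; addi a, $466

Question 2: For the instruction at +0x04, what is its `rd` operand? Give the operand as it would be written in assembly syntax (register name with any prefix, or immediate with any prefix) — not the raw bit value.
+0x04: 00 5e ⇒ word 0x5e00 (little)
  op=0x5e00>>12=0x5 ⇒ minus (RR)
  [11:10] rd=3 = d
  [9:8] rs=2 = c

d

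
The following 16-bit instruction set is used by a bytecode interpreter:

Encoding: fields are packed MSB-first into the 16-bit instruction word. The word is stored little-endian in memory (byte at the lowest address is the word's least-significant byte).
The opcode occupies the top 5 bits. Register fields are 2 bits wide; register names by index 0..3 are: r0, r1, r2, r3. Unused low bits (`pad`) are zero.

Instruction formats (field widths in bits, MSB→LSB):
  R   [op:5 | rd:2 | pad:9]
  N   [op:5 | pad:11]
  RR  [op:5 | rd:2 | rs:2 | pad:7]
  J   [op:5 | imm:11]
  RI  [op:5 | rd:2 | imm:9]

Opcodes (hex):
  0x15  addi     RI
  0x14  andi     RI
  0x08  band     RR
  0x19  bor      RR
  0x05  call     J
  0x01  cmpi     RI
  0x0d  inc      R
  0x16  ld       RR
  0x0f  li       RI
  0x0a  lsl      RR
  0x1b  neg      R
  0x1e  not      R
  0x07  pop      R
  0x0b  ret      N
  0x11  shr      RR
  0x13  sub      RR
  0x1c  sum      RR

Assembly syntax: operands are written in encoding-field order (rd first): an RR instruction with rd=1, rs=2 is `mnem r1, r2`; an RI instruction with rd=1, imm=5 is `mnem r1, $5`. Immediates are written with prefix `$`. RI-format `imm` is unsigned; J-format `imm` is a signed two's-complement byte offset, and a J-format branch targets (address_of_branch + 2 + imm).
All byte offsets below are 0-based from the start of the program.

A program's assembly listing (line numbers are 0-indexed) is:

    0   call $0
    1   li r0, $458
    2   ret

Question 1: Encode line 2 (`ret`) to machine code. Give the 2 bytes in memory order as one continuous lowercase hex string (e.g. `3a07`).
0058

line 2 (ret): pack op=0xb:5|pad=0:11 = 0x5800; little→ 00 58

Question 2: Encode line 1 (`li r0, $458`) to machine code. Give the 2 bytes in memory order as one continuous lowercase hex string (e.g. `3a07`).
ca79

line 1 (li): pack op=0xf:5|rd=0:2|imm=458:9 = 0x79ca; little→ ca 79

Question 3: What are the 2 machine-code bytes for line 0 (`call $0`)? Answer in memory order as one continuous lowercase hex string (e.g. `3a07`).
line 0 (call): pack op=0x5:5|imm=0:11 = 0x2800; little→ 00 28

0028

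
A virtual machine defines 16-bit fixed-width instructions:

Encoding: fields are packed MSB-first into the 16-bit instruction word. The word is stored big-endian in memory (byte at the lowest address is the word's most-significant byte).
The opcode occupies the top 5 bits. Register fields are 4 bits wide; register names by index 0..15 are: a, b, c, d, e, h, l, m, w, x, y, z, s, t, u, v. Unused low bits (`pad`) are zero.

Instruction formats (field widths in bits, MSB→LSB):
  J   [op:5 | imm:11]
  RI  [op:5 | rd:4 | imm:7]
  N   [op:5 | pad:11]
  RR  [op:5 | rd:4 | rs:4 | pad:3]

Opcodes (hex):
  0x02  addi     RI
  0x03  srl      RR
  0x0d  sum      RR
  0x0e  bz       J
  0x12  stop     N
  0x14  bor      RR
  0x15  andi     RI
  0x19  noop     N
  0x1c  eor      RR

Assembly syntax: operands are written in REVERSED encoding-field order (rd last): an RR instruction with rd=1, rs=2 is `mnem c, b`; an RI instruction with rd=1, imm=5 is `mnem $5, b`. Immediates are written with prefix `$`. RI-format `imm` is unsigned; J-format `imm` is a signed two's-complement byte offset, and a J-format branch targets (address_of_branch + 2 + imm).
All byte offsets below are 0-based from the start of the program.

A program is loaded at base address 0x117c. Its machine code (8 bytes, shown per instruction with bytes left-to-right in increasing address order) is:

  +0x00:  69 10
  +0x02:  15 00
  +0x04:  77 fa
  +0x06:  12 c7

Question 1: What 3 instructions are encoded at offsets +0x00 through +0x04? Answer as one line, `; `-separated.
[00] 69 10 → 0x6910
  opcode bits[15:11]=0xd: sum/RR
  rd: (w>>7)&0xf=0x2 → c
  rs: (w>>3)&0xf=0x2 → c
[02] 15 00 → 0x1500
  opcode bits[15:11]=0x2: addi/RI
  rd: (w>>7)&0xf=0xa → y
  imm: (w>>0)&0x7f=0x0 → $0
[04] 77 fa → 0x77fa
  opcode bits[15:11]=0xe: bz/J
  imm: (w>>0)&0x7ff=0x7fa (s11→-6) → $-6

sum c, c; addi $0, y; bz $-6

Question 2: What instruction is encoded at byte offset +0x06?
[06] 12 c7 → 0x12c7
  op=0x12c7>>11=0x2 ⇒ addi (RI)
  [10:7] rd=5 = h
  [6:0] imm=71 = $71

addi $71, h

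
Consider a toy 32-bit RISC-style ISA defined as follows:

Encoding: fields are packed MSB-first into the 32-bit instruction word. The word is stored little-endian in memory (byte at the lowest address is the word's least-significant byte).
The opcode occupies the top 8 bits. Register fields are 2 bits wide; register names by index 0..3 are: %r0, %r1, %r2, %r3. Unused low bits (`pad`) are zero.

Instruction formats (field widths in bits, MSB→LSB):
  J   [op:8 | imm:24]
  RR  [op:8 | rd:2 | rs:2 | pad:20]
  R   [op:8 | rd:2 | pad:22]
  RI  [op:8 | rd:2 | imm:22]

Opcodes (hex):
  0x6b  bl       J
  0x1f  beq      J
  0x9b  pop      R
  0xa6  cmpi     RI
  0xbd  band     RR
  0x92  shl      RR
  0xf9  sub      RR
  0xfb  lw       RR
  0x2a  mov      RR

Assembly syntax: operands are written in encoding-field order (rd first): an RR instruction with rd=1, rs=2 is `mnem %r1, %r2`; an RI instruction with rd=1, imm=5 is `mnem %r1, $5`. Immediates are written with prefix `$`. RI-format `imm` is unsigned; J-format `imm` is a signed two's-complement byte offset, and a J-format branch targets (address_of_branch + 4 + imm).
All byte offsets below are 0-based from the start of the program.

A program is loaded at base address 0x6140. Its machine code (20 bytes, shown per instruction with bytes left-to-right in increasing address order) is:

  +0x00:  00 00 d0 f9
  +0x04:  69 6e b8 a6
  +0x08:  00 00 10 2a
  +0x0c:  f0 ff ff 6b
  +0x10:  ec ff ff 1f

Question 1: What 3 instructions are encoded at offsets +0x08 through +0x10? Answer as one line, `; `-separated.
+0x08: 00 00 10 2a ⇒ word 0x2a100000 (little)
  op=0x2a100000>>24=0x2a ⇒ mov (RR)
  rd: (w>>22)&0x3=0x0 → %r0
  rs: (w>>20)&0x3=0x1 → %r1
+0x0c: f0 ff ff 6b ⇒ word 0x6bfffff0 (little)
  op=0x6bfffff0>>24=0x6b ⇒ bl (J)
  imm: (w>>0)&0xffffff=0xfffff0 (s24→-16) → $-16
+0x10: ec ff ff 1f ⇒ word 0x1fffffec (little)
  op=0x1fffffec>>24=0x1f ⇒ beq (J)
  imm: (w>>0)&0xffffff=0xffffec (s24→-20) → $-20

mov %r0, %r1; bl $-16; beq $-20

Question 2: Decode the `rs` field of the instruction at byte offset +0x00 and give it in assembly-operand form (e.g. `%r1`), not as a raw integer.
%r1

+0x00: 00 00 d0 f9 ⇒ word 0xf9d00000 (little)
  op=0xf9d00000>>24=0xf9 ⇒ sub (RR)
  rd@[23:22]=0x3 ⇒ %r3
  rs@[21:20]=0x1 ⇒ %r1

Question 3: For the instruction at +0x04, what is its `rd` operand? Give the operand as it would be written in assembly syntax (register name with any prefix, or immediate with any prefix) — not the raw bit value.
[04] 69 6e b8 a6 → 0xa6b86e69
  top 8b → 0xa6 → cmpi [RI]
  rd@[23:22]=0x2 ⇒ %r2
  imm@[21:0]=0x386e69 ⇒ $3698281

%r2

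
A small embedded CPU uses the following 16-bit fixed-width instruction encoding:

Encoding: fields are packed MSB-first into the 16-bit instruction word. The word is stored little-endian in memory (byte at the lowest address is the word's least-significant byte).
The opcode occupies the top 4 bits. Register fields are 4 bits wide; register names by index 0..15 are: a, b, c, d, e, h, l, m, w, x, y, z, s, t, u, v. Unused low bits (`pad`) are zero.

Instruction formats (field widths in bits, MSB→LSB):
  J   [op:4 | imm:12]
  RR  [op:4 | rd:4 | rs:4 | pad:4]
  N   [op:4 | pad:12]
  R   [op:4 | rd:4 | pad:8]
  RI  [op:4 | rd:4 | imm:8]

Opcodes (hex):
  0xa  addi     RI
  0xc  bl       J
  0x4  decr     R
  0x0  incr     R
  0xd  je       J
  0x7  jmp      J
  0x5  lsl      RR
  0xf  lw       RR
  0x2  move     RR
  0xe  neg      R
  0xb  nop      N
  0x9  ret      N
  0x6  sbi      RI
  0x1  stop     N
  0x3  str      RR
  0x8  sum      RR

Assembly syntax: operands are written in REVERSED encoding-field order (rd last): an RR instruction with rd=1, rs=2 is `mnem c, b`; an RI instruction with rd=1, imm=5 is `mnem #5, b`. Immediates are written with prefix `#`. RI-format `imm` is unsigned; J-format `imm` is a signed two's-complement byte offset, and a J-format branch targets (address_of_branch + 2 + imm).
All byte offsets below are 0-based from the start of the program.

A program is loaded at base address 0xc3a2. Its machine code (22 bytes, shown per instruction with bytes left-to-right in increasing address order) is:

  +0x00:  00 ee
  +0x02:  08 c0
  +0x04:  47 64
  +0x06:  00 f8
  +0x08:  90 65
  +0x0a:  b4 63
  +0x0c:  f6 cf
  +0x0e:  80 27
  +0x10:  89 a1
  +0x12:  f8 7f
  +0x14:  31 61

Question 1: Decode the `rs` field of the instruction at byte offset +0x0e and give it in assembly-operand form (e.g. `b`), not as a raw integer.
[0e] 80 27 → 0x2780
  top 4b → 0x2 → move [RR]
  [11:8] rd=7 = m
  [7:4] rs=8 = w

w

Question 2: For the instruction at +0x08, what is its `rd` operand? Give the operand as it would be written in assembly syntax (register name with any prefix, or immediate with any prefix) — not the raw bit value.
h

off 0x08: read 90 65 as little → 0x6590
  opcode bits[15:12]=0x6: sbi/RI
  [11:8] rd=5 = h
  [7:0] imm=144 = #144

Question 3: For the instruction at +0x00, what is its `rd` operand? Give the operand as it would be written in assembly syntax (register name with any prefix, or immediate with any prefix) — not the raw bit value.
off 0x00: read 00 ee as little → 0xee00
  opcode bits[15:12]=0xe: neg/R
  [11:8] rd=14 = u

u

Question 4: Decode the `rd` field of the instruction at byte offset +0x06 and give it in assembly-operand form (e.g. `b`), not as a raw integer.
@+06  little-endian(00 f8) = 0xf800
  top 4b → 0xf → lw [RR]
  rd: (w>>8)&0xf=0x8 → w
  rs: (w>>4)&0xf=0x0 → a

w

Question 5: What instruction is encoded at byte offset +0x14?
sbi #49, b

off 0x14: read 31 61 as little → 0x6131
  top 4b → 0x6 → sbi [RI]
  [11:8] rd=1 = b
  [7:0] imm=49 = #49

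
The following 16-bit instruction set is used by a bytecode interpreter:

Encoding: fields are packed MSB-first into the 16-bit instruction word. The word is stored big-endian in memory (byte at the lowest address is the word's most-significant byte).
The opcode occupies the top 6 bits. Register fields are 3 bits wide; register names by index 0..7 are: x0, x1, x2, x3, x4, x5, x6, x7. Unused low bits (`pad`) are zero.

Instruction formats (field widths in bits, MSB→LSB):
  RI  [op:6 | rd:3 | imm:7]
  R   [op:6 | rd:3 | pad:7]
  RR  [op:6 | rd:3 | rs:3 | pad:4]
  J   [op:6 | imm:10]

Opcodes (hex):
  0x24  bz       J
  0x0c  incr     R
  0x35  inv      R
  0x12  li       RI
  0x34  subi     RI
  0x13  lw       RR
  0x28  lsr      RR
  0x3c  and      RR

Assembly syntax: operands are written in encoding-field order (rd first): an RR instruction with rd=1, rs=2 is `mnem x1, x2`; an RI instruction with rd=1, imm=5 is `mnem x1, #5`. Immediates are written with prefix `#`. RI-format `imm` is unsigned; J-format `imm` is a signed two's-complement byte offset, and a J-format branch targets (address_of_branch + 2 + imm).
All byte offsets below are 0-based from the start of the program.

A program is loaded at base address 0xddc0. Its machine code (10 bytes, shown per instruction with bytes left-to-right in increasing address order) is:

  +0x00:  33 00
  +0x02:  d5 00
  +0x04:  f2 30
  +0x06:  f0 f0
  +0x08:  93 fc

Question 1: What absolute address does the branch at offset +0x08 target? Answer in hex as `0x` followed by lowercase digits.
@+08  big-endian(93 fc) = 0x93fc
  top 6b → 0x24 → bz [J]
  imm@[9:0]=0x3fc (s10→-4) ⇒ #-4
  target = base 0xddc0 + off 0x08 + 2 + imm -4 = 0xddc6

0xddc6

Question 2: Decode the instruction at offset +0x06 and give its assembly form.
and x1, x7

off 0x06: read f0 f0 as big → 0xf0f0
  opcode bits[15:10]=0x3c: and/RR
  [9:7] rd=1 = x1
  [6:4] rs=7 = x7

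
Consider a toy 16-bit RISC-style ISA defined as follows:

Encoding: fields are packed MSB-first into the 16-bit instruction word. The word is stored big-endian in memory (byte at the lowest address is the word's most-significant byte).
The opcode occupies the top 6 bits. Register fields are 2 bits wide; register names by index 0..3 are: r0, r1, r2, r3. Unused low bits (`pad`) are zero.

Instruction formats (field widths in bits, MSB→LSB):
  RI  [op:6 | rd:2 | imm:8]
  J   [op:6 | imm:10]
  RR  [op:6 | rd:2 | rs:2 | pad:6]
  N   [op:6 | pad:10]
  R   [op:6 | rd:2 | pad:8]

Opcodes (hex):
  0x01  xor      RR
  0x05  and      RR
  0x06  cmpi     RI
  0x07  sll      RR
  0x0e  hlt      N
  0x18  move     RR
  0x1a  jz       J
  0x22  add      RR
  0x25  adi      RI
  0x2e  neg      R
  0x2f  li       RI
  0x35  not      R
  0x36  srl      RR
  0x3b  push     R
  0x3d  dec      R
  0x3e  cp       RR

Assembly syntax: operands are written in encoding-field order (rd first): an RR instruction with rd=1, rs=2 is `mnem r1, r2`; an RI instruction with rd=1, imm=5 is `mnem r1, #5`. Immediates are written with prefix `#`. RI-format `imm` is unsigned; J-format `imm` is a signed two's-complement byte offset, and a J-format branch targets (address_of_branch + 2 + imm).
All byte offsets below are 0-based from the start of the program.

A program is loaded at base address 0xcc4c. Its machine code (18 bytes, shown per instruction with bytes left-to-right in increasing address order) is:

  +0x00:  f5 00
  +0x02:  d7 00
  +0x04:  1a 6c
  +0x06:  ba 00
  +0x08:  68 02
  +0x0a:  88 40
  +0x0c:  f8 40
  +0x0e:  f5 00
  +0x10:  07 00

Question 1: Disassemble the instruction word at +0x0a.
+0x0a: 88 40 ⇒ word 0x8840 (big)
  op=0x8840>>10=0x22 ⇒ add (RR)
  rd@[9:8]=0x0 ⇒ r0
  rs@[7:6]=0x1 ⇒ r1

add r0, r1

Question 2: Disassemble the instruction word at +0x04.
cmpi r2, #108

[04] 1a 6c → 0x1a6c
  opcode bits[15:10]=0x6: cmpi/RI
  [9:8] rd=2 = r2
  [7:0] imm=108 = #108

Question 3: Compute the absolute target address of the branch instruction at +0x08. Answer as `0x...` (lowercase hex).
0xcc58

+0x08: 68 02 ⇒ word 0x6802 (big)
  opcode bits[15:10]=0x1a: jz/J
  imm@[9:0]=0x2 ⇒ #2
  target = base 0xcc4c + off 0x08 + 2 + imm 2 = 0xcc58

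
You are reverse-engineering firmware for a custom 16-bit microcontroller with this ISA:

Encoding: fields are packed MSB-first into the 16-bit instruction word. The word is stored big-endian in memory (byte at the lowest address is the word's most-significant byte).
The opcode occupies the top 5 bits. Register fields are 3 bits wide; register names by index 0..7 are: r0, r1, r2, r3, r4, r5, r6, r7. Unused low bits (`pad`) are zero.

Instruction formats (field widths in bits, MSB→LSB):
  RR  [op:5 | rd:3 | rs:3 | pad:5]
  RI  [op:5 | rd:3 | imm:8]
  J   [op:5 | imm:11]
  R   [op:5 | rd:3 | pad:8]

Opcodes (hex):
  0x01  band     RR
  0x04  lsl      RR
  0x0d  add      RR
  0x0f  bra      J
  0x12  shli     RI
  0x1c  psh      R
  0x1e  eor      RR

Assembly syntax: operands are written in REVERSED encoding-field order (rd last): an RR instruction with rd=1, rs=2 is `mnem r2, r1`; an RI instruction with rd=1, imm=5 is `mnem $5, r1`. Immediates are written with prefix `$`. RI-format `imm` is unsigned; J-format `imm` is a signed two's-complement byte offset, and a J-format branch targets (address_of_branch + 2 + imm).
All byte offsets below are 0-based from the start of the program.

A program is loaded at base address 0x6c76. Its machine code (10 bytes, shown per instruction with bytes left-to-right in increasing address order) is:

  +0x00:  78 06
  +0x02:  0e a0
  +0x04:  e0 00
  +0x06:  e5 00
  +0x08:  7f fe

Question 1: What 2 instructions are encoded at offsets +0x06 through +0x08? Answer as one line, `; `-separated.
psh r5; bra $-2

@+06  big-endian(e5 00) = 0xe500
  top 5b → 0x1c → psh [R]
  rd: (w>>8)&0x7=0x5 → r5
@+08  big-endian(7f fe) = 0x7ffe
  top 5b → 0xf → bra [J]
  imm: (w>>0)&0x7ff=0x7fe (s11→-2) → $-2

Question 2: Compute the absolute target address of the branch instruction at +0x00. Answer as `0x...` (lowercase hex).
0x6c7e

@+00  big-endian(78 06) = 0x7806
  top 5b → 0xf → bra [J]
  imm: (w>>0)&0x7ff=0x6 → $6
  target = base 0x6c76 + off 0x00 + 2 + imm 6 = 0x6c7e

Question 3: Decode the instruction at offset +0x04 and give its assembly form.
off 0x04: read e0 00 as big → 0xe000
  opcode bits[15:11]=0x1c: psh/R
  rd: (w>>8)&0x7=0x0 → r0

psh r0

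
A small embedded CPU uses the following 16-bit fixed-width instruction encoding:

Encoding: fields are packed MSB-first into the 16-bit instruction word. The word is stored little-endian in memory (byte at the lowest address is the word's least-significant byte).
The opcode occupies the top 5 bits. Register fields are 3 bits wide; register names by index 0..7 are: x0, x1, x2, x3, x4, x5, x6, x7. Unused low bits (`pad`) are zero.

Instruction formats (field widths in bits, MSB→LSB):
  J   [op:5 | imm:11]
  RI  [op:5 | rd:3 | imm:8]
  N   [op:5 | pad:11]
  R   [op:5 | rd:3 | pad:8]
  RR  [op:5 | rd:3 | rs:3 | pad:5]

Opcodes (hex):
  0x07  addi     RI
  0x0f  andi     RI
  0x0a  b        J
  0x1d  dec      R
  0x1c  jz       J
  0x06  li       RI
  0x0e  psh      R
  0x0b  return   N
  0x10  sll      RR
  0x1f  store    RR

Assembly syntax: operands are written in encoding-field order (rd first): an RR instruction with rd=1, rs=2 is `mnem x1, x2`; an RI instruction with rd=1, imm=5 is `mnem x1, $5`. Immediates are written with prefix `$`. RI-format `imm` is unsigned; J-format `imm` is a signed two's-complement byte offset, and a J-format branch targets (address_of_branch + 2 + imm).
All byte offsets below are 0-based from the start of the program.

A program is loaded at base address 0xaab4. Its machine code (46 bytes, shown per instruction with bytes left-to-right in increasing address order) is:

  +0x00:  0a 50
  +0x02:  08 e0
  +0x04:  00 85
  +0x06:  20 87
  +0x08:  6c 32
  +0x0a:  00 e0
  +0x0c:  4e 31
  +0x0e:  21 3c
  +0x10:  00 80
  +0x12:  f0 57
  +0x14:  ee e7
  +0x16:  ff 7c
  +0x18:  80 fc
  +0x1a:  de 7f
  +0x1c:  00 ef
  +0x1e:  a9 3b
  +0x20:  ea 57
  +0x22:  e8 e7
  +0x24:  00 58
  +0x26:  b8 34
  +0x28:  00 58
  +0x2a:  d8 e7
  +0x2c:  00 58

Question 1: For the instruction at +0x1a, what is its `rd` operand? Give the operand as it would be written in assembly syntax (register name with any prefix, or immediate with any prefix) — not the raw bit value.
off 0x1a: read de 7f as little → 0x7fde
  top 5b → 0xf → andi [RI]
  [10:8] rd=7 = x7
  [7:0] imm=222 = $222

x7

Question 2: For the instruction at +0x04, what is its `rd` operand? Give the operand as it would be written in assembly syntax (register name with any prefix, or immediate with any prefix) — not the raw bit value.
x5

@+04  little-endian(00 85) = 0x8500
  op=0x8500>>11=0x10 ⇒ sll (RR)
  rd@[10:8]=0x5 ⇒ x5
  rs@[7:5]=0x0 ⇒ x0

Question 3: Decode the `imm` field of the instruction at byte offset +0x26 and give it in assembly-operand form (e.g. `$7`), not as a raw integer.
$184

+0x26: b8 34 ⇒ word 0x34b8 (little)
  op=0x34b8>>11=0x6 ⇒ li (RI)
  rd: (w>>8)&0x7=0x4 → x4
  imm: (w>>0)&0xff=0xb8 → $184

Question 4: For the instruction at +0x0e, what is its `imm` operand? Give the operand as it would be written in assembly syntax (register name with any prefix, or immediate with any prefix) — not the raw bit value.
@+0e  little-endian(21 3c) = 0x3c21
  opcode bits[15:11]=0x7: addi/RI
  rd@[10:8]=0x4 ⇒ x4
  imm@[7:0]=0x21 ⇒ $33

$33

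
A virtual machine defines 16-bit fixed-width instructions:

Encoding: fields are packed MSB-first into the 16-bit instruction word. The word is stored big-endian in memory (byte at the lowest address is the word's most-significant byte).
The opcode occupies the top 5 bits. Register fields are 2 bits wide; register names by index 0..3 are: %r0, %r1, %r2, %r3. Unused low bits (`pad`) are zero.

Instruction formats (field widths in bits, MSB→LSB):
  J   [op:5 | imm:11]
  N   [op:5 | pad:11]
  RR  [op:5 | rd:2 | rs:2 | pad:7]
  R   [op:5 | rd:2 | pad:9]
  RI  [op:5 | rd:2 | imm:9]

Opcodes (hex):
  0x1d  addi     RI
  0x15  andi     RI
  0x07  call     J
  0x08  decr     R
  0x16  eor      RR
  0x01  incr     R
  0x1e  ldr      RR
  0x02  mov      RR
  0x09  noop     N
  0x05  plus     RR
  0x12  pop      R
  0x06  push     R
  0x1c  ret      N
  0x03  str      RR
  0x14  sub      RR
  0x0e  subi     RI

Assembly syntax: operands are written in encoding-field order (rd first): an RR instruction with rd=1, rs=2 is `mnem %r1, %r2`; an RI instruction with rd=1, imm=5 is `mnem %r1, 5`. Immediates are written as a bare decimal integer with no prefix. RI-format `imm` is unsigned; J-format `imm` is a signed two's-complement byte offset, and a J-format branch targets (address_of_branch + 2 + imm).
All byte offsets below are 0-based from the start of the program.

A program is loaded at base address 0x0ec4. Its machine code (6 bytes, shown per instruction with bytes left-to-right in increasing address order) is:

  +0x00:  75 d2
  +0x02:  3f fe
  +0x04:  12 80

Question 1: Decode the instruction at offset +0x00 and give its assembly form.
[00] 75 d2 → 0x75d2
  top 5b → 0xe → subi [RI]
  rd@[10:9]=0x2 ⇒ %r2
  imm@[8:0]=0x1d2 ⇒ 466

subi %r2, 466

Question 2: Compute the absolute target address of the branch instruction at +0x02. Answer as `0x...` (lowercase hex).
[02] 3f fe → 0x3ffe
  opcode bits[15:11]=0x7: call/J
  imm@[10:0]=0x7fe (s11→-2) ⇒ -2
  target = base 0x0ec4 + off 0x02 + 2 + imm -2 = 0x0ec6

0x0ec6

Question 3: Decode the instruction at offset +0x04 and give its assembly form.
@+04  big-endian(12 80) = 0x1280
  top 5b → 0x2 → mov [RR]
  rd: (w>>9)&0x3=0x1 → %r1
  rs: (w>>7)&0x3=0x1 → %r1

mov %r1, %r1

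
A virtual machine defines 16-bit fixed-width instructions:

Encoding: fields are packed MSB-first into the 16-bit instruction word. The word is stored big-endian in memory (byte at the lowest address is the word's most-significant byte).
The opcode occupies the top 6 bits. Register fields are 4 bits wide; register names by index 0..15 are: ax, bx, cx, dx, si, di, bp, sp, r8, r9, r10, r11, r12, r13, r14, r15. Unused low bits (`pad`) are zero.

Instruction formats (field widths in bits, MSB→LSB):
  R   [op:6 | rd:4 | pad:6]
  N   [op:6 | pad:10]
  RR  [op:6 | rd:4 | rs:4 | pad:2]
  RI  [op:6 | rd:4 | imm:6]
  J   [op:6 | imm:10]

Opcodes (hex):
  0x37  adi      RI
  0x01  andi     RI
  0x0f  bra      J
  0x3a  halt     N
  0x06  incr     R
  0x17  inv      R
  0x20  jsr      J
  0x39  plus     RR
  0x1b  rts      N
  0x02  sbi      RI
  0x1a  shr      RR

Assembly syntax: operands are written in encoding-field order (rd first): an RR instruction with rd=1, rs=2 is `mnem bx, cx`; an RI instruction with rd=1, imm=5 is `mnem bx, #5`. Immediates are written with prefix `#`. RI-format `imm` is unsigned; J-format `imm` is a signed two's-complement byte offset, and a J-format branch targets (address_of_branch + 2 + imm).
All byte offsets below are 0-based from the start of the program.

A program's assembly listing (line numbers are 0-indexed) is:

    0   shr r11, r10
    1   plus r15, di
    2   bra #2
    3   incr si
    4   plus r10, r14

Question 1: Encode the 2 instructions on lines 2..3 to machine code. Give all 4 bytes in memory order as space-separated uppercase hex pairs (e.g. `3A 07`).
3C 02 19 00

L2: bra op=0xf:6|imm=2:10 ⇒ 0x3c02 ⇒ big 3c 02
L3: incr op=0x6:6|rd=4:4|pad=0:6 ⇒ 0x1900 ⇒ big 19 00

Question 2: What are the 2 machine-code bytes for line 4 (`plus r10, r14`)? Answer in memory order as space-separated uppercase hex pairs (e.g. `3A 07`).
E6 B8

line 4 (plus): pack op=0x39:6|rd=10:4|rs=14:4|pad=0:2 = 0xe6b8; big→ e6 b8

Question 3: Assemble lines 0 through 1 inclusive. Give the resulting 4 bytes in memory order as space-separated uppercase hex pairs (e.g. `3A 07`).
line 0 (shr): pack op=0x1a:6|rd=11:4|rs=10:4|pad=0:2 = 0x6ae8; big→ 6a e8
line 1 (plus): pack op=0x39:6|rd=15:4|rs=5:4|pad=0:2 = 0xe7d4; big→ e7 d4

6A E8 E7 D4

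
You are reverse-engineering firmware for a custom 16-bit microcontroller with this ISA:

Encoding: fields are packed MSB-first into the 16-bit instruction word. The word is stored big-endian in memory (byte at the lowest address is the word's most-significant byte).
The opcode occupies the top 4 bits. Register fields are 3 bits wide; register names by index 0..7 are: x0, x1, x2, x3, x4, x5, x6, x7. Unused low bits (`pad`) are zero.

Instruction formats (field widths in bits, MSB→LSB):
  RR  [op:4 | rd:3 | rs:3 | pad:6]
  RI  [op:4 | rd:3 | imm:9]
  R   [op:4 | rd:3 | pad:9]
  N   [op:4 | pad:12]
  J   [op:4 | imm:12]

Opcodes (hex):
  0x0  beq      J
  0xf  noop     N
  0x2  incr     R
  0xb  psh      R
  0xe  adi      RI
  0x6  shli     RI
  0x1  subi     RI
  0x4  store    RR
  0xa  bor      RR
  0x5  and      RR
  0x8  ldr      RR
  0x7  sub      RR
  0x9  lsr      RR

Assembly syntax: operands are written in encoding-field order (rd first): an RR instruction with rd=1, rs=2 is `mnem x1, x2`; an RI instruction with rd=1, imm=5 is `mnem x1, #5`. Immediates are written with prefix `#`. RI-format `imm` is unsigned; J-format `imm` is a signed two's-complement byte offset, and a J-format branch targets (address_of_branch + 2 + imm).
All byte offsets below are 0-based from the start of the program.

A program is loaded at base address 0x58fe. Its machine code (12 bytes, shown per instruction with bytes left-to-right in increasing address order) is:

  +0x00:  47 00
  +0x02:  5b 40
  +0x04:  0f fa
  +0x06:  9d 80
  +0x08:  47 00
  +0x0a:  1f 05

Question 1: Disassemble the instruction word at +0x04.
beq #-6

@+04  big-endian(0f fa) = 0x0ffa
  opcode bits[15:12]=0x0: beq/J
  imm@[11:0]=0xffa (s12→-6) ⇒ #-6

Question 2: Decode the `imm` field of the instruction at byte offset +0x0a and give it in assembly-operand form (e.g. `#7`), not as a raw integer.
#261

@+0a  big-endian(1f 05) = 0x1f05
  top 4b → 0x1 → subi [RI]
  rd: (w>>9)&0x7=0x7 → x7
  imm: (w>>0)&0x1ff=0x105 → #261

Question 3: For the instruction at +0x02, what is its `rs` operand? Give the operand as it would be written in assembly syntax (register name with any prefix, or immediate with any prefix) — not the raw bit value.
[02] 5b 40 → 0x5b40
  top 4b → 0x5 → and [RR]
  rd: (w>>9)&0x7=0x5 → x5
  rs: (w>>6)&0x7=0x5 → x5

x5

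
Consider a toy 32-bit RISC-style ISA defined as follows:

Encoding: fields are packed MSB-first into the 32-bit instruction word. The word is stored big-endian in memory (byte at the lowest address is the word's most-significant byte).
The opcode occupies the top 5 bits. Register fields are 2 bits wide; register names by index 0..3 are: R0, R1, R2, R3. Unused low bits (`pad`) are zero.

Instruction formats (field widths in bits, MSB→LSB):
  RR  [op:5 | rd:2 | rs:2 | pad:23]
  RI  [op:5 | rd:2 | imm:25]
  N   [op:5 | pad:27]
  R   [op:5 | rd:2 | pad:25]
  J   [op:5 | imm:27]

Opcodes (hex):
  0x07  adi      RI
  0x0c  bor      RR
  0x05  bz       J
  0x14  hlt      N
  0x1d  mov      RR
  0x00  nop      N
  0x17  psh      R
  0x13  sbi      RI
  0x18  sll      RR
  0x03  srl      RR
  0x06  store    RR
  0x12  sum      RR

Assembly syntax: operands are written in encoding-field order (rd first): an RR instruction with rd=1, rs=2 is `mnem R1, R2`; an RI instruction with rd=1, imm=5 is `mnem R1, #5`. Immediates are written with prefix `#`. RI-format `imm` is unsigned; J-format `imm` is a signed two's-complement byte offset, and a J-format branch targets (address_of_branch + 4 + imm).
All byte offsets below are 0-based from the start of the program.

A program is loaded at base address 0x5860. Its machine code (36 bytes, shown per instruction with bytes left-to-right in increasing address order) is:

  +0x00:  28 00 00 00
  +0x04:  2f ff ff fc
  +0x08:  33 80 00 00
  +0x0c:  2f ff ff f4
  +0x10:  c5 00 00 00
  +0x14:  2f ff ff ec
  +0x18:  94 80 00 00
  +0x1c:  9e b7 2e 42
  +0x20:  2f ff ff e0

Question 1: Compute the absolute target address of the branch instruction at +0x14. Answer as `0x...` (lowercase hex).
[14] 2f ff ff ec → 0x2fffffec
  top 5b → 0x5 → bz [J]
  imm: (w>>0)&0x7ffffff=0x7ffffec (s27→-20) → #-20
  target = base 0x5860 + off 0x14 + 4 + imm -20 = 0x5864

0x5864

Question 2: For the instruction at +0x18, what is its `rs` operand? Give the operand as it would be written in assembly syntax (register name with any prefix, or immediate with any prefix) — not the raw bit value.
+0x18: 94 80 00 00 ⇒ word 0x94800000 (big)
  top 5b → 0x12 → sum [RR]
  rd@[26:25]=0x2 ⇒ R2
  rs@[24:23]=0x1 ⇒ R1

R1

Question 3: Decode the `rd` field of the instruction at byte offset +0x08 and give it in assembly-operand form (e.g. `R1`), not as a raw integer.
[08] 33 80 00 00 → 0x33800000
  opcode bits[31:27]=0x6: store/RR
  rd: (w>>25)&0x3=0x1 → R1
  rs: (w>>23)&0x3=0x3 → R3

R1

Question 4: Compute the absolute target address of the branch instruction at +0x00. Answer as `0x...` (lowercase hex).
0x5864

[00] 28 00 00 00 → 0x28000000
  top 5b → 0x5 → bz [J]
  imm@[26:0]=0x0 ⇒ #0
  target = base 0x5860 + off 0x00 + 4 + imm 0 = 0x5864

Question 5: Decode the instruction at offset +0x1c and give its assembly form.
[1c] 9e b7 2e 42 → 0x9eb72e42
  top 5b → 0x13 → sbi [RI]
  rd: (w>>25)&0x3=0x3 → R3
  imm: (w>>0)&0x1ffffff=0xb72e42 → #12004930

sbi R3, #12004930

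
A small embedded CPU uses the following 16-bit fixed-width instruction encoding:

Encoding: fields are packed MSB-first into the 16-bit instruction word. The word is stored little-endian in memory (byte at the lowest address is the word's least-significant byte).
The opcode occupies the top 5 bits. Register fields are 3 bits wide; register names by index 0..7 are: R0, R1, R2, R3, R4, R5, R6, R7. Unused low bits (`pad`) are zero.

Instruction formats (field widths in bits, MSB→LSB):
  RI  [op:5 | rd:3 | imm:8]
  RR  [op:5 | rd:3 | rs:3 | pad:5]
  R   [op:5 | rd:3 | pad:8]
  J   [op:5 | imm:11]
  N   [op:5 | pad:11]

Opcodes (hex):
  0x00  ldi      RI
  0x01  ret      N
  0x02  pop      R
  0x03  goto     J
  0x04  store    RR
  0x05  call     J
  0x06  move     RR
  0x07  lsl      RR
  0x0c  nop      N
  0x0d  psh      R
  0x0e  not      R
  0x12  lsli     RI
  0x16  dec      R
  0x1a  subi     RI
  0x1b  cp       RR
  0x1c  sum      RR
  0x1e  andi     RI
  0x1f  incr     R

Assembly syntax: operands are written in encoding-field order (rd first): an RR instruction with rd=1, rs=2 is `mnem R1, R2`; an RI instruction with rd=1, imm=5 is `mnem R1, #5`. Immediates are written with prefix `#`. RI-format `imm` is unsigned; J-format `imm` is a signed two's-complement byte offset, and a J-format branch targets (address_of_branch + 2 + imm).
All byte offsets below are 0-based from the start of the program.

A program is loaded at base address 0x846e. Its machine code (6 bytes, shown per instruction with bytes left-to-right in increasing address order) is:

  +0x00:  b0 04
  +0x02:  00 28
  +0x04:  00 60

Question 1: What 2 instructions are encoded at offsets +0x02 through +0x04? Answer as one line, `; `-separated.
call #0; nop

off 0x02: read 00 28 as little → 0x2800
  top 5b → 0x5 → call [J]
  imm@[10:0]=0x0 ⇒ #0
off 0x04: read 00 60 as little → 0x6000
  top 5b → 0xc → nop [N]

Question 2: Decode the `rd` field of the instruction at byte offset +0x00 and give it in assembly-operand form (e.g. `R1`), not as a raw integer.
off 0x00: read b0 04 as little → 0x04b0
  opcode bits[15:11]=0x0: ldi/RI
  rd@[10:8]=0x4 ⇒ R4
  imm@[7:0]=0xb0 ⇒ #176

R4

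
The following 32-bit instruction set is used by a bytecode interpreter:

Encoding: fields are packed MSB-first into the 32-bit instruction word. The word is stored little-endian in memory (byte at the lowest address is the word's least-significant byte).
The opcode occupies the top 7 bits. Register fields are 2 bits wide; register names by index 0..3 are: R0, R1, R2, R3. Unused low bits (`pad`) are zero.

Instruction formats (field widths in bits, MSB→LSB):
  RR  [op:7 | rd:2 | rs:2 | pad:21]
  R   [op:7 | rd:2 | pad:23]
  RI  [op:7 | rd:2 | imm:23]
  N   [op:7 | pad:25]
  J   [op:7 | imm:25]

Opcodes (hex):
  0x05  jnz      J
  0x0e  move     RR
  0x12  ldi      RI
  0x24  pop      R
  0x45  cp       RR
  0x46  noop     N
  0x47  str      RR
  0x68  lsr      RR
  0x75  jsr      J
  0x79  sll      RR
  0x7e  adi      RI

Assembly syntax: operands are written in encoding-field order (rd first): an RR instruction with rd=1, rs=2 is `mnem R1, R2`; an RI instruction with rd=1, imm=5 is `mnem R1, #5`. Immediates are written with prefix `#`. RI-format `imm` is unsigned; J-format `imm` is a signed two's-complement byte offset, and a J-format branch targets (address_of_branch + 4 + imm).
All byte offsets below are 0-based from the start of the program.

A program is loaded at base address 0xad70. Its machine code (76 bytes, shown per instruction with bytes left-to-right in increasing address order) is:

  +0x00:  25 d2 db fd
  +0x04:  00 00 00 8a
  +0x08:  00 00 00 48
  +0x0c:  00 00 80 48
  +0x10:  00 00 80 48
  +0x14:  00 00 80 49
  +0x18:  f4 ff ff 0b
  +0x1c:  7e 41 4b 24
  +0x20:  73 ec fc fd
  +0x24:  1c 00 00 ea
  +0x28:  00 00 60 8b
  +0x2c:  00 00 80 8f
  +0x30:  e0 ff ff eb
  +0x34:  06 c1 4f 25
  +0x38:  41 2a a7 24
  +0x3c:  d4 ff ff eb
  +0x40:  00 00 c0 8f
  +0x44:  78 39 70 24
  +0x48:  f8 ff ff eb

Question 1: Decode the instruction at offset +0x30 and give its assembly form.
jsr #-32

+0x30: e0 ff ff eb ⇒ word 0xebffffe0 (little)
  top 7b → 0x75 → jsr [J]
  imm: (w>>0)&0x1ffffff=0x1ffffe0 (s25→-32) → #-32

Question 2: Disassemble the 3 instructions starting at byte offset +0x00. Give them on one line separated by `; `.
adi R3, #6017573; cp R0, R0; pop R0

@+00  little-endian(25 d2 db fd) = 0xfddbd225
  op=0xfddbd225>>25=0x7e ⇒ adi (RI)
  [24:23] rd=3 = R3
  [22:0] imm=6017573 = #6017573
@+04  little-endian(00 00 00 8a) = 0x8a000000
  op=0x8a000000>>25=0x45 ⇒ cp (RR)
  [24:23] rd=0 = R0
  [22:21] rs=0 = R0
@+08  little-endian(00 00 00 48) = 0x48000000
  op=0x48000000>>25=0x24 ⇒ pop (R)
  [24:23] rd=0 = R0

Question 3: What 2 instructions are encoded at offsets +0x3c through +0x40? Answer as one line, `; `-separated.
[3c] d4 ff ff eb → 0xebffffd4
  top 7b → 0x75 → jsr [J]
  imm: (w>>0)&0x1ffffff=0x1ffffd4 (s25→-44) → #-44
[40] 00 00 c0 8f → 0x8fc00000
  top 7b → 0x47 → str [RR]
  rd: (w>>23)&0x3=0x3 → R3
  rs: (w>>21)&0x3=0x2 → R2

jsr #-44; str R3, R2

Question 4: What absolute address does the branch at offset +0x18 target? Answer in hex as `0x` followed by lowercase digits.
0xad80

@+18  little-endian(f4 ff ff 0b) = 0x0bfffff4
  opcode bits[31:25]=0x5: jnz/J
  imm: (w>>0)&0x1ffffff=0x1fffff4 (s25→-12) → #-12
  target = base 0xad70 + off 0x18 + 4 + imm -12 = 0xad80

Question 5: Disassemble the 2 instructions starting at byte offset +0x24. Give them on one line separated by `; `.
@+24  little-endian(1c 00 00 ea) = 0xea00001c
  op=0xea00001c>>25=0x75 ⇒ jsr (J)
  [24:0] imm=28 = #28
@+28  little-endian(00 00 60 8b) = 0x8b600000
  op=0x8b600000>>25=0x45 ⇒ cp (RR)
  [24:23] rd=2 = R2
  [22:21] rs=3 = R3

jsr #28; cp R2, R3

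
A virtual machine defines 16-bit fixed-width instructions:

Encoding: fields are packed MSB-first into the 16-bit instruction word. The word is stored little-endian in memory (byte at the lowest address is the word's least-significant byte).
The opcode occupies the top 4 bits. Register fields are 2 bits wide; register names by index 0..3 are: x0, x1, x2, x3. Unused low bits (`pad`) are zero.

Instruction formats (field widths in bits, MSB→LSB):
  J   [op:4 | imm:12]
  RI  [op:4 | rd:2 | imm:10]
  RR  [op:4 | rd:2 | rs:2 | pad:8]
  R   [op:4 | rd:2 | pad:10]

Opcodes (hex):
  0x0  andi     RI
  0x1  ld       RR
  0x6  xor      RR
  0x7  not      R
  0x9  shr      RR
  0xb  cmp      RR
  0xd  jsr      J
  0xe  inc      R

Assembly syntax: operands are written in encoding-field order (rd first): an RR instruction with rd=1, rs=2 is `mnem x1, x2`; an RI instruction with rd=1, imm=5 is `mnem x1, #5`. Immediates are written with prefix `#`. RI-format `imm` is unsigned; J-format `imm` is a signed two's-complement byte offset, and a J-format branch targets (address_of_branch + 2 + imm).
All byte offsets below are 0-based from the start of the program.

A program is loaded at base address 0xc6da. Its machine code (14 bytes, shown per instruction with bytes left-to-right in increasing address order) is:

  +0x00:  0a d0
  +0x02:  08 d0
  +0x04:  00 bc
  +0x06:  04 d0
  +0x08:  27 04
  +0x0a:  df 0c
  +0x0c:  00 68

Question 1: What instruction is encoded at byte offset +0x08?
[08] 27 04 → 0x0427
  op=0x0427>>12=0x0 ⇒ andi (RI)
  [11:10] rd=1 = x1
  [9:0] imm=39 = #39

andi x1, #39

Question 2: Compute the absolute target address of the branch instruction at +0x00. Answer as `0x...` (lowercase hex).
off 0x00: read 0a d0 as little → 0xd00a
  top 4b → 0xd → jsr [J]
  imm@[11:0]=0xa ⇒ #10
  target = base 0xc6da + off 0x00 + 2 + imm 10 = 0xc6e6

0xc6e6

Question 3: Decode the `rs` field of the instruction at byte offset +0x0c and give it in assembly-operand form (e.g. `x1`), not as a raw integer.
x0

[0c] 00 68 → 0x6800
  op=0x6800>>12=0x6 ⇒ xor (RR)
  rd: (w>>10)&0x3=0x2 → x2
  rs: (w>>8)&0x3=0x0 → x0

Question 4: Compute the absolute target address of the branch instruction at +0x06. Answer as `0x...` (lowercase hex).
0xc6e6

+0x06: 04 d0 ⇒ word 0xd004 (little)
  op=0xd004>>12=0xd ⇒ jsr (J)
  [11:0] imm=4 = #4
  target = base 0xc6da + off 0x06 + 2 + imm 4 = 0xc6e6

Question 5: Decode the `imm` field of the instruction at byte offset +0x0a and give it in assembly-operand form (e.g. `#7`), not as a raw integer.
#223

+0x0a: df 0c ⇒ word 0x0cdf (little)
  op=0x0cdf>>12=0x0 ⇒ andi (RI)
  rd: (w>>10)&0x3=0x3 → x3
  imm: (w>>0)&0x3ff=0xdf → #223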